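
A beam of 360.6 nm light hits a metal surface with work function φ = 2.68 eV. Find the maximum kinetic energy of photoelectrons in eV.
0.7583 eV

Using Einstein's photoelectric equation: KE_max = hf - φ = hc/λ - φ

First, calculate the photon energy:
E_photon = hc/λ = (6.626×10⁻³⁴ J·s)(3×10⁸ m/s) / (360.6×10⁻⁹ m)
E_photon = 3.4383 eV

Then, the maximum kinetic energy:
KE_max = E_photon - φ = 3.4383 eV - 2.68 eV = 0.7583 eV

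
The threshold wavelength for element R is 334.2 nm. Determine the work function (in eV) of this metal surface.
3.71 eV

At the threshold wavelength, photon energy equals work function:
φ = hc/λ₀

Calculating:
φ = (6.626×10⁻³⁴ J·s)(3×10⁸ m/s) / (334.2×10⁻⁹ m)
φ = 3.71 eV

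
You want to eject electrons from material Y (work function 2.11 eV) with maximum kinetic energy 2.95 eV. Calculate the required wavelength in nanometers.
245.03 nm

From Einstein's equation: KE_max = hc/λ - φ

Rearranging for λ:
hc/λ = KE_max + φ
λ = hc/(KE_max + φ)

Required photon energy:
E_photon = KE_max + φ = 2.95 + 2.11 = 5.06 eV

Required wavelength:
λ = hc/E_photon = (6.626×10⁻³⁴)(3×10⁸) / (5.06 × 1.602×10⁻¹⁹)
λ = 245.03 nm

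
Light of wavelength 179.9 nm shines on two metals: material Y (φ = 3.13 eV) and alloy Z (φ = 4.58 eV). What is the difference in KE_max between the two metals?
1.4500 eV

Using KE_max = hc/λ - φ for each metal:

Photon energy: E = hc/λ = 6.8918 eV

For material Y (φ₁ = 3.13 eV):
KE₁ = E - φ₁ = 6.8918 - 3.13 = 3.7618 eV

For alloy Z (φ₂ = 4.58 eV):
KE₂ = E - φ₂ = 6.8918 - 4.58 = 2.3118 eV

Difference:
ΔKE = KE₁ - KE₂ = 3.7618 - 2.3118 = 1.4500 eV

Note: The difference equals the difference in work functions: 4.58 - 3.13 = 1.45 eV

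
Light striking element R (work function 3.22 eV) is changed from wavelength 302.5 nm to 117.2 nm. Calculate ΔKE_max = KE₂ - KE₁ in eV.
6.4802 eV

Using Einstein's equation: KE_max = hc/λ - φ

For λ₁ = 302.5 nm:
KE₁ = hc/λ₁ - φ = 4.0987 - 3.22 = 0.8787 eV

For λ₂ = 117.2 nm:
KE₂ = hc/λ₂ - φ = 10.5789 - 3.22 = 7.3589 eV

Change in KE:
ΔKE = KE₂ - KE₁ = 7.3589 - 0.8787 = 6.4802 eV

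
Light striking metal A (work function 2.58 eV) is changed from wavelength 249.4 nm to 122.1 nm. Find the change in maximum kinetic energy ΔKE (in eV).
5.1830 eV

Using Einstein's equation: KE_max = hc/λ - φ

For λ₁ = 249.4 nm:
KE₁ = hc/λ₁ - φ = 4.9713 - 2.58 = 2.3913 eV

For λ₂ = 122.1 nm:
KE₂ = hc/λ₂ - φ = 10.1543 - 2.58 = 7.5743 eV

Change in KE:
ΔKE = KE₂ - KE₁ = 7.5743 - 2.3913 = 5.1830 eV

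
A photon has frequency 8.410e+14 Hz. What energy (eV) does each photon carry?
3.4781 eV

Using E = hf:

E = hf = (6.626×10⁻³⁴ J·s)(8.410e+14 Hz)
E = 3.4781 eV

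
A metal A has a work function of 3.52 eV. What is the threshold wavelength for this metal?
352.23 nm

The threshold wavelength is when the photon energy equals the work function:
hc/λ₀ = φ

Solving for λ₀:
λ₀ = hc/φ = (6.626×10⁻³⁴ J·s)(3×10⁸ m/s) / (3.52 eV × 1.602×10⁻¹⁹ J/eV)
λ₀ = 352.23 nm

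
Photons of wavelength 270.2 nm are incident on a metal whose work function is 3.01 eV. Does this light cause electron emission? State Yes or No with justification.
Yes

For photoemission, the photon energy must exceed the work function.

Photon energy: E = hc/λ = 4.5886 eV
Work function: φ = 3.01 eV

Since E_photon (4.5886 eV) > φ (3.01 eV), photoemission WILL occur.
The threshold wavelength is λ₀ = hc/φ = 411.9 nm.
Since 270.2 nm < 411.9 nm, the light has sufficient energy.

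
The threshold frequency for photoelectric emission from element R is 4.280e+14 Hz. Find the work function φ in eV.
1.77 eV

At the threshold frequency, photon energy equals work function:
φ = hf₀

Calculating:
φ = (6.626×10⁻³⁴ J·s)(4.280e+14 Hz)
φ = 1.77 eV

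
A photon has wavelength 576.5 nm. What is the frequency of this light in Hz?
5.2002e+14 Hz

Using the wave equation: c = fλ

Solving for frequency:
f = c/λ = (3×10⁸ m/s) / (576.5×10⁻⁹ m)
f = 5.2002e+14 Hz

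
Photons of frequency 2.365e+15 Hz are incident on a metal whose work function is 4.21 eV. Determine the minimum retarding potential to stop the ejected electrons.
5.5709 V

The stopping potential V_s satisfies: eV_s = KE_max

First, find KE_max using Einstein's equation:
E_photon = hf = (6.626×10⁻³⁴ J·s)(2.365e+15 Hz) = 9.7809 eV
KE_max = E_photon - φ = 9.7809 - 4.21 = 5.5709 eV

Since eV_s = KE_max:
V_s = KE_max/e = 5.5709 V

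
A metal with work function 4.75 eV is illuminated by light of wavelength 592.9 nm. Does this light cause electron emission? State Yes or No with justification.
No

For photoemission, the photon energy must exceed the work function.

Photon energy: E = hc/λ = 2.0911 eV
Work function: φ = 4.75 eV

Since E_photon (2.0911 eV) < φ (4.75 eV), photoemission will NOT occur.
The threshold wavelength is λ₀ = hc/φ = 261.0 nm.
Since 592.9 nm > 261.0 nm, the photons lack sufficient energy.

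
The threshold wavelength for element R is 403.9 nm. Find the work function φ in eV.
3.07 eV

At the threshold wavelength, photon energy equals work function:
φ = hc/λ₀

Calculating:
φ = (6.626×10⁻³⁴ J·s)(3×10⁸ m/s) / (403.9×10⁻⁹ m)
φ = 3.07 eV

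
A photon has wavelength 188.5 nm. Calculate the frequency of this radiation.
1.5904e+15 Hz

Using the wave equation: c = fλ

Solving for frequency:
f = c/λ = (3×10⁸ m/s) / (188.5×10⁻⁹ m)
f = 1.5904e+15 Hz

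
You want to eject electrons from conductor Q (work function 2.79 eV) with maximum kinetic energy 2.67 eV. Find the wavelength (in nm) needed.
227.08 nm

From Einstein's equation: KE_max = hc/λ - φ

Rearranging for λ:
hc/λ = KE_max + φ
λ = hc/(KE_max + φ)

Required photon energy:
E_photon = KE_max + φ = 2.67 + 2.79 = 5.46 eV

Required wavelength:
λ = hc/E_photon = (6.626×10⁻³⁴)(3×10⁸) / (5.46 × 1.602×10⁻¹⁹)
λ = 227.08 nm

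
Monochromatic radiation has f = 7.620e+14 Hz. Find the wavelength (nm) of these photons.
393.43 nm

Using the wave equation: c = fλ

Solving for wavelength:
λ = c/f = (3×10⁸ m/s) / (7.620e+14 Hz)
λ = 393.43 nm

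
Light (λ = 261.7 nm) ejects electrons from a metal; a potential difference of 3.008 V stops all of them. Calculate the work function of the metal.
1.73 eV

The stopping potential gives the maximum kinetic energy: KE_max = eV_s = 3.008 eV

From Einstein's photoelectric equation: KE_max = hc/λ - φ
Rearranging: φ = hc/λ - KE_max

Calculate photon energy:
E_photon = hc/λ = (6.626×10⁻³⁴ J·s)(3×10⁸ m/s) / (261.7×10⁻⁹ m) = 4.7376 eV

Therefore:
φ = 4.7376 - 3.008 = 1.73 eV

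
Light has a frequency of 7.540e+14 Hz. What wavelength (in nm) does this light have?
397.60 nm

Using the wave equation: c = fλ

Solving for wavelength:
λ = c/f = (3×10⁸ m/s) / (7.540e+14 Hz)
λ = 397.60 nm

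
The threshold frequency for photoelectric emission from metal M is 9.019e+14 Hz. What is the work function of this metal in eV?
3.73 eV

At the threshold frequency, photon energy equals work function:
φ = hf₀

Calculating:
φ = (6.626×10⁻³⁴ J·s)(9.019e+14 Hz)
φ = 3.73 eV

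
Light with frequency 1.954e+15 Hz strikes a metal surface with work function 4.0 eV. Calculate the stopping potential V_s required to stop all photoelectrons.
4.0811 V

The stopping potential V_s satisfies: eV_s = KE_max

First, find KE_max using Einstein's equation:
E_photon = hf = (6.626×10⁻³⁴ J·s)(1.954e+15 Hz) = 8.0811 eV
KE_max = E_photon - φ = 8.0811 - 4.0 = 4.0811 eV

Since eV_s = KE_max:
V_s = KE_max/e = 4.0811 V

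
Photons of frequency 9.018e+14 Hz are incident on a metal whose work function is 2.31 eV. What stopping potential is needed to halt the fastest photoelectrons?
1.4195 V

The stopping potential V_s satisfies: eV_s = KE_max

First, find KE_max using Einstein's equation:
E_photon = hf = (6.626×10⁻³⁴ J·s)(9.018e+14 Hz) = 3.7295 eV
KE_max = E_photon - φ = 3.7295 - 2.31 = 1.4195 eV

Since eV_s = KE_max:
V_s = KE_max/e = 1.4195 V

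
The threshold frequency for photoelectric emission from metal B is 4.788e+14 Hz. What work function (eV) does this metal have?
1.98 eV

At the threshold frequency, photon energy equals work function:
φ = hf₀

Calculating:
φ = (6.626×10⁻³⁴ J·s)(4.788e+14 Hz)
φ = 1.98 eV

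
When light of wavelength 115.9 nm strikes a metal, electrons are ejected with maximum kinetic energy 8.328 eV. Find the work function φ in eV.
2.37 eV

From Einstein's photoelectric equation: KE_max = hf - φ = hc/λ - φ

Rearranging for φ:
φ = hc/λ - KE_max

Calculate photon energy:
E_photon = hc/λ = 10.6975 eV

Therefore:
φ = 10.6975 - 8.328 = 2.37 eV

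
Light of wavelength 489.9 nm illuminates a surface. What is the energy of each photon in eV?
2.5308 eV

Using E = hf = hc/λ:

E = hc/λ = (6.626×10⁻³⁴ J·s)(3×10⁸ m/s) / (489.9×10⁻⁹ m)
E = 2.5308 eV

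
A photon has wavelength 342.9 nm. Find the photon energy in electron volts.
3.6158 eV

Using E = hf = hc/λ:

E = hc/λ = (6.626×10⁻³⁴ J·s)(3×10⁸ m/s) / (342.9×10⁻⁹ m)
E = 3.6158 eV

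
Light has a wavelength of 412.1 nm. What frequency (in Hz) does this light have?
7.2748e+14 Hz

Using the wave equation: c = fλ

Solving for frequency:
f = c/λ = (3×10⁸ m/s) / (412.1×10⁻⁹ m)
f = 7.2748e+14 Hz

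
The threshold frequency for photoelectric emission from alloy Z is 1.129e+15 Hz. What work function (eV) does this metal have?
4.67 eV

At the threshold frequency, photon energy equals work function:
φ = hf₀

Calculating:
φ = (6.626×10⁻³⁴ J·s)(1.129e+15 Hz)
φ = 4.67 eV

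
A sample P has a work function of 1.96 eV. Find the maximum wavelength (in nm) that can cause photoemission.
632.57 nm

The threshold wavelength is when the photon energy equals the work function:
hc/λ₀ = φ

Solving for λ₀:
λ₀ = hc/φ = (6.626×10⁻³⁴ J·s)(3×10⁸ m/s) / (1.96 eV × 1.602×10⁻¹⁹ J/eV)
λ₀ = 632.57 nm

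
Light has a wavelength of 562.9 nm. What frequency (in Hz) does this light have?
5.3259e+14 Hz

Using the wave equation: c = fλ

Solving for frequency:
f = c/λ = (3×10⁸ m/s) / (562.9×10⁻⁹ m)
f = 5.3259e+14 Hz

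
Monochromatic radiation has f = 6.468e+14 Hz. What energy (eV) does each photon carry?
2.6749 eV

Using E = hf:

E = hf = (6.626×10⁻³⁴ J·s)(6.468e+14 Hz)
E = 2.6749 eV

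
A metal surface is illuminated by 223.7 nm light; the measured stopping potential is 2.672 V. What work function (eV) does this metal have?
2.87 eV

The stopping potential gives the maximum kinetic energy: KE_max = eV_s = 2.672 eV

From Einstein's photoelectric equation: KE_max = hc/λ - φ
Rearranging: φ = hc/λ - KE_max

Calculate photon energy:
E_photon = hc/λ = (6.626×10⁻³⁴ J·s)(3×10⁸ m/s) / (223.7×10⁻⁹ m) = 5.5424 eV

Therefore:
φ = 5.5424 - 2.672 = 2.87 eV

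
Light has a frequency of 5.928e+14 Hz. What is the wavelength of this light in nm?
505.72 nm

Using the wave equation: c = fλ

Solving for wavelength:
λ = c/f = (3×10⁸ m/s) / (5.928e+14 Hz)
λ = 505.72 nm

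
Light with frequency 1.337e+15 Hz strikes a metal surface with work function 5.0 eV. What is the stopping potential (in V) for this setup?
0.5294 V

The stopping potential V_s satisfies: eV_s = KE_max

First, find KE_max using Einstein's equation:
E_photon = hf = (6.626×10⁻³⁴ J·s)(1.337e+15 Hz) = 5.5294 eV
KE_max = E_photon - φ = 5.5294 - 5.0 = 0.5294 eV

Since eV_s = KE_max:
V_s = KE_max/e = 0.5294 V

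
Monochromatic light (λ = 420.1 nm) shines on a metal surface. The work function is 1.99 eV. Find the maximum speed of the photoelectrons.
5.8151e+05 m/s

First, find the maximum kinetic energy:
E_photon = hc/λ = 2.9513 eV
KE_max = E_photon - φ = 2.9513 - 1.99 = 0.9613 eV

Convert to Joules: KE_max = 0.9613 × 1.602×10⁻¹⁹ J = 1.5402e-19 J

Then use KE = ½mv² to find velocity:
v = √(2·KE/m) = √(2 × 1.5402e-19 J / 9.109e-31 kg)
v = 5.8151e+05 m/s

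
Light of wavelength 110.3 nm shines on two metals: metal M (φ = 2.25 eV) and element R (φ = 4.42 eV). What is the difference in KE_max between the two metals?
2.1700 eV

Using KE_max = hc/λ - φ for each metal:

Photon energy: E = hc/λ = 11.2406 eV

For metal M (φ₁ = 2.25 eV):
KE₁ = E - φ₁ = 11.2406 - 2.25 = 8.9906 eV

For element R (φ₂ = 4.42 eV):
KE₂ = E - φ₂ = 11.2406 - 4.42 = 6.8206 eV

Difference:
ΔKE = KE₁ - KE₂ = 8.9906 - 6.8206 = 2.1700 eV

Note: The difference equals the difference in work functions: 4.42 - 2.25 = 2.17 eV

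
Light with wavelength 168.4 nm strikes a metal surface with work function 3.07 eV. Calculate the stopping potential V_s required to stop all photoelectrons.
4.2925 V

The stopping potential V_s satisfies: eV_s = KE_max

First, find KE_max using Einstein's equation:
E_photon = hc/λ = 7.3625 eV
KE_max = E_photon - φ = 7.3625 - 3.07 = 4.2925 eV

Since eV_s = KE_max:
V_s = KE_max/e = 4.2925 V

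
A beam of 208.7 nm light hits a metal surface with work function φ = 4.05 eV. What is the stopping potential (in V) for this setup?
1.8908 V

The stopping potential V_s satisfies: eV_s = KE_max

First, find KE_max using Einstein's equation:
E_photon = hc/λ = 5.9408 eV
KE_max = E_photon - φ = 5.9408 - 4.05 = 1.8908 eV

Since eV_s = KE_max:
V_s = KE_max/e = 1.8908 V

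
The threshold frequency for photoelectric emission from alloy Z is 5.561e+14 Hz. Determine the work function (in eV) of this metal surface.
2.30 eV

At the threshold frequency, photon energy equals work function:
φ = hf₀

Calculating:
φ = (6.626×10⁻³⁴ J·s)(5.561e+14 Hz)
φ = 2.30 eV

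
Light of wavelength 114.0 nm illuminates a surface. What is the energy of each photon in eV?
10.8758 eV

Using E = hf = hc/λ:

E = hc/λ = (6.626×10⁻³⁴ J·s)(3×10⁸ m/s) / (114.0×10⁻⁹ m)
E = 10.8758 eV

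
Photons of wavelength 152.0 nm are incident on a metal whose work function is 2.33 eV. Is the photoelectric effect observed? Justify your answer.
Yes

For photoemission, the photon energy must exceed the work function.

Photon energy: E = hc/λ = 8.1569 eV
Work function: φ = 2.33 eV

Since E_photon (8.1569 eV) > φ (2.33 eV), photoemission WILL occur.
The threshold wavelength is λ₀ = hc/φ = 532.1 nm.
Since 152.0 nm < 532.1 nm, the light has sufficient energy.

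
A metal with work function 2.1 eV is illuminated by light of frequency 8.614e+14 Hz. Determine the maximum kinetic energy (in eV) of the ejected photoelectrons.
1.4625 eV

Using Einstein's photoelectric equation: KE_max = hf - φ

First, calculate the photon energy:
E_photon = hf = (6.626×10⁻³⁴ J·s)(8.614e+14 Hz)
E_photon = 3.5625 eV

Then, the maximum kinetic energy:
KE_max = E_photon - φ = 3.5625 eV - 2.1 eV = 1.4625 eV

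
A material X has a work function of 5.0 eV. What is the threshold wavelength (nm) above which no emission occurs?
247.97 nm

The threshold wavelength is when the photon energy equals the work function:
hc/λ₀ = φ

Solving for λ₀:
λ₀ = hc/φ = (6.626×10⁻³⁴ J·s)(3×10⁸ m/s) / (5.0 eV × 1.602×10⁻¹⁹ J/eV)
λ₀ = 247.97 nm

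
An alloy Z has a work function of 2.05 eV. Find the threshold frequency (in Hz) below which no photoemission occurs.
4.9569e+14 Hz

The threshold frequency is when the photon energy equals the work function:
hf₀ = φ

Solving for f₀:
f₀ = φ/h = (2.05 eV × 1.602×10⁻¹⁹ J/eV) / (6.626×10⁻³⁴ J·s)
f₀ = 4.9569e+14 Hz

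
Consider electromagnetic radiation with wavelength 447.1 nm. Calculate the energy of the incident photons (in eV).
2.7731 eV

Using E = hf = hc/λ:

E = hc/λ = (6.626×10⁻³⁴ J·s)(3×10⁸ m/s) / (447.1×10⁻⁹ m)
E = 2.7731 eV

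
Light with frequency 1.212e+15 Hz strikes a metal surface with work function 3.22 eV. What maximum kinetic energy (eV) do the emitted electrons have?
1.7924 eV

Using Einstein's photoelectric equation: KE_max = hf - φ

First, calculate the photon energy:
E_photon = hf = (6.626×10⁻³⁴ J·s)(1.212e+15 Hz)
E_photon = 5.0124 eV

Then, the maximum kinetic energy:
KE_max = E_photon - φ = 5.0124 eV - 3.22 eV = 1.7924 eV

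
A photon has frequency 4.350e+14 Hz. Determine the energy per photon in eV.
1.7990 eV

Using E = hf:

E = hf = (6.626×10⁻³⁴ J·s)(4.350e+14 Hz)
E = 1.7990 eV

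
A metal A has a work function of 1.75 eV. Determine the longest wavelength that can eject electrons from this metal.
708.48 nm

The threshold wavelength is when the photon energy equals the work function:
hc/λ₀ = φ

Solving for λ₀:
λ₀ = hc/φ = (6.626×10⁻³⁴ J·s)(3×10⁸ m/s) / (1.75 eV × 1.602×10⁻¹⁹ J/eV)
λ₀ = 708.48 nm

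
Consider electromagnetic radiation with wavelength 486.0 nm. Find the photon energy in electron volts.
2.5511 eV

Using E = hf = hc/λ:

E = hc/λ = (6.626×10⁻³⁴ J·s)(3×10⁸ m/s) / (486.0×10⁻⁹ m)
E = 2.5511 eV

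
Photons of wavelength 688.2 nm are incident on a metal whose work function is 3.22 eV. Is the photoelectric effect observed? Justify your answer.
No

For photoemission, the photon energy must exceed the work function.

Photon energy: E = hc/λ = 1.8016 eV
Work function: φ = 3.22 eV

Since E_photon (1.8016 eV) < φ (3.22 eV), photoemission will NOT occur.
The threshold wavelength is λ₀ = hc/φ = 385.0 nm.
Since 688.2 nm > 385.0 nm, the photons lack sufficient energy.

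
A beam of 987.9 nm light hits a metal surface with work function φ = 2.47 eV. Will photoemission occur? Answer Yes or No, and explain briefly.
No

For photoemission, the photon energy must exceed the work function.

Photon energy: E = hc/λ = 1.2550 eV
Work function: φ = 2.47 eV

Since E_photon (1.2550 eV) < φ (2.47 eV), photoemission will NOT occur.
The threshold wavelength is λ₀ = hc/φ = 502.0 nm.
Since 987.9 nm > 502.0 nm, the photons lack sufficient energy.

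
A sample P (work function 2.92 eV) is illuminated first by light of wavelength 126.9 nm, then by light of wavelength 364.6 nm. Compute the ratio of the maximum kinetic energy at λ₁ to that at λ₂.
14.2549

Using Einstein's equation: KE_max = hc/λ - φ

For λ₁ = 126.9 nm:
E₁ = hc/λ₁ = 9.7702 eV
KE₁ = E₁ - φ = 9.7702 - 2.92 = 6.8502 eV

For λ₂ = 364.6 nm:
E₂ = hc/λ₂ = 3.4006 eV
KE₂ = E₂ - φ = 3.4006 - 2.92 = 0.4806 eV

Ratio: KE₁/KE₂ = 6.8502/0.4806 = 14.2549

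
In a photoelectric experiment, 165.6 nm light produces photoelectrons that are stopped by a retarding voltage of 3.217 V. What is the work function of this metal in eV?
4.27 eV

The stopping potential gives the maximum kinetic energy: KE_max = eV_s = 3.217 eV

From Einstein's photoelectric equation: KE_max = hc/λ - φ
Rearranging: φ = hc/λ - KE_max

Calculate photon energy:
E_photon = hc/λ = (6.626×10⁻³⁴ J·s)(3×10⁸ m/s) / (165.6×10⁻⁹ m) = 7.4870 eV

Therefore:
φ = 7.4870 - 3.217 = 4.27 eV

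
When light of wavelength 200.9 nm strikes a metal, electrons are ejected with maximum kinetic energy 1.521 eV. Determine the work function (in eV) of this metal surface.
4.65 eV

From Einstein's photoelectric equation: KE_max = hf - φ = hc/λ - φ

Rearranging for φ:
φ = hc/λ - KE_max

Calculate photon energy:
E_photon = hc/λ = 6.1714 eV

Therefore:
φ = 6.1714 - 1.521 = 4.65 eV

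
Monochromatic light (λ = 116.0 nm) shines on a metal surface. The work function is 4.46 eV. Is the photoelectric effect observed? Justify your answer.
Yes

For photoemission, the photon energy must exceed the work function.

Photon energy: E = hc/λ = 10.6883 eV
Work function: φ = 4.46 eV

Since E_photon (10.6883 eV) > φ (4.46 eV), photoemission WILL occur.
The threshold wavelength is λ₀ = hc/φ = 278.0 nm.
Since 116.0 nm < 278.0 nm, the light has sufficient energy.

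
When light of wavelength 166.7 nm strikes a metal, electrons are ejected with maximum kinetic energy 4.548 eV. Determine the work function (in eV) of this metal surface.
2.89 eV

From Einstein's photoelectric equation: KE_max = hf - φ = hc/λ - φ

Rearranging for φ:
φ = hc/λ - KE_max

Calculate photon energy:
E_photon = hc/λ = 7.4376 eV

Therefore:
φ = 7.4376 - 4.548 = 2.89 eV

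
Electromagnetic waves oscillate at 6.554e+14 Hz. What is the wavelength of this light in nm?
457.42 nm

Using the wave equation: c = fλ

Solving for wavelength:
λ = c/f = (3×10⁸ m/s) / (6.554e+14 Hz)
λ = 457.42 nm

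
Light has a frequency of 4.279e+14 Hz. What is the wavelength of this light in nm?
700.61 nm

Using the wave equation: c = fλ

Solving for wavelength:
λ = c/f = (3×10⁸ m/s) / (4.279e+14 Hz)
λ = 700.61 nm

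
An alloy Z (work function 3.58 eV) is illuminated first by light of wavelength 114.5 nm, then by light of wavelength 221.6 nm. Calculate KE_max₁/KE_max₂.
3.5973

Using Einstein's equation: KE_max = hc/λ - φ

For λ₁ = 114.5 nm:
E₁ = hc/λ₁ = 10.8283 eV
KE₁ = E₁ - φ = 10.8283 - 3.58 = 7.2483 eV

For λ₂ = 221.6 nm:
E₂ = hc/λ₂ = 5.5950 eV
KE₂ = E₂ - φ = 5.5950 - 3.58 = 2.0150 eV

Ratio: KE₁/KE₂ = 7.2483/2.0150 = 3.5973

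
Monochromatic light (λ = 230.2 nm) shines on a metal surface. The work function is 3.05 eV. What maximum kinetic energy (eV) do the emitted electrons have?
2.3359 eV

Using Einstein's photoelectric equation: KE_max = hf - φ = hc/λ - φ

First, calculate the photon energy:
E_photon = hc/λ = (6.626×10⁻³⁴ J·s)(3×10⁸ m/s) / (230.2×10⁻⁹ m)
E_photon = 5.3859 eV

Then, the maximum kinetic energy:
KE_max = E_photon - φ = 5.3859 eV - 3.05 eV = 2.3359 eV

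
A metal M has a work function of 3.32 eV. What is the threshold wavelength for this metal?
373.45 nm

The threshold wavelength is when the photon energy equals the work function:
hc/λ₀ = φ

Solving for λ₀:
λ₀ = hc/φ = (6.626×10⁻³⁴ J·s)(3×10⁸ m/s) / (3.32 eV × 1.602×10⁻¹⁹ J/eV)
λ₀ = 373.45 nm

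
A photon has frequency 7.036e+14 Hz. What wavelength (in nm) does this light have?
426.08 nm

Using the wave equation: c = fλ

Solving for wavelength:
λ = c/f = (3×10⁸ m/s) / (7.036e+14 Hz)
λ = 426.08 nm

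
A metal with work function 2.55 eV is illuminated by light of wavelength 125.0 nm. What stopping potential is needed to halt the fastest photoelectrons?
7.3687 V

The stopping potential V_s satisfies: eV_s = KE_max

First, find KE_max using Einstein's equation:
E_photon = hc/λ = 9.9187 eV
KE_max = E_photon - φ = 9.9187 - 2.55 = 7.3687 eV

Since eV_s = KE_max:
V_s = KE_max/e = 7.3687 V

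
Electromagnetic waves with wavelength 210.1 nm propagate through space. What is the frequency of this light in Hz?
1.4269e+15 Hz

Using the wave equation: c = fλ

Solving for frequency:
f = c/λ = (3×10⁸ m/s) / (210.1×10⁻⁹ m)
f = 1.4269e+15 Hz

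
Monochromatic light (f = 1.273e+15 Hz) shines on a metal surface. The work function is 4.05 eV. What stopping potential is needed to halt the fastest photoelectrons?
1.2147 V

The stopping potential V_s satisfies: eV_s = KE_max

First, find KE_max using Einstein's equation:
E_photon = hf = (6.626×10⁻³⁴ J·s)(1.273e+15 Hz) = 5.2647 eV
KE_max = E_photon - φ = 5.2647 - 4.05 = 1.2147 eV

Since eV_s = KE_max:
V_s = KE_max/e = 1.2147 V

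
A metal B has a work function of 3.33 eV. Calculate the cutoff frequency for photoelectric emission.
8.0519e+14 Hz

The threshold frequency is when the photon energy equals the work function:
hf₀ = φ

Solving for f₀:
f₀ = φ/h = (3.33 eV × 1.602×10⁻¹⁹ J/eV) / (6.626×10⁻³⁴ J·s)
f₀ = 8.0519e+14 Hz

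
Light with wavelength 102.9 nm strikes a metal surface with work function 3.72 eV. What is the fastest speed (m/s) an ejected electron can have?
1.7117e+06 m/s

First, find the maximum kinetic energy:
E_photon = hc/λ = 12.0490 eV
KE_max = E_photon - φ = 12.0490 - 3.72 = 8.3290 eV

Convert to Joules: KE_max = 8.3290 × 1.602×10⁻¹⁹ J = 1.3345e-18 J

Then use KE = ½mv² to find velocity:
v = √(2·KE/m) = √(2 × 1.3345e-18 J / 9.109e-31 kg)
v = 1.7117e+06 m/s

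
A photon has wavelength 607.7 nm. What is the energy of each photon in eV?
2.0402 eV

Using E = hf = hc/λ:

E = hc/λ = (6.626×10⁻³⁴ J·s)(3×10⁸ m/s) / (607.7×10⁻⁹ m)
E = 2.0402 eV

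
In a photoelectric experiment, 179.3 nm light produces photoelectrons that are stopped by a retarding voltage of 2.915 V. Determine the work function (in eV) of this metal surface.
4.00 eV

The stopping potential gives the maximum kinetic energy: KE_max = eV_s = 2.915 eV

From Einstein's photoelectric equation: KE_max = hc/λ - φ
Rearranging: φ = hc/λ - KE_max

Calculate photon energy:
E_photon = hc/λ = (6.626×10⁻³⁴ J·s)(3×10⁸ m/s) / (179.3×10⁻⁹ m) = 6.9149 eV

Therefore:
φ = 6.9149 - 2.915 = 4.00 eV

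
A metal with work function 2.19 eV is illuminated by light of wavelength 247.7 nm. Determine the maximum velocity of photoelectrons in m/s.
9.9517e+05 m/s

First, find the maximum kinetic energy:
E_photon = hc/λ = 5.0054 eV
KE_max = E_photon - φ = 5.0054 - 2.19 = 2.8154 eV

Convert to Joules: KE_max = 2.8154 × 1.602×10⁻¹⁹ J = 4.5108e-19 J

Then use KE = ½mv² to find velocity:
v = √(2·KE/m) = √(2 × 4.5108e-19 J / 9.109e-31 kg)
v = 9.9517e+05 m/s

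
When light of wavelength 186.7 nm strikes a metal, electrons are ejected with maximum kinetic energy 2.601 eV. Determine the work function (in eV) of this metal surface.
4.04 eV

From Einstein's photoelectric equation: KE_max = hf - φ = hc/λ - φ

Rearranging for φ:
φ = hc/λ - KE_max

Calculate photon energy:
E_photon = hc/λ = 6.6408 eV

Therefore:
φ = 6.6408 - 2.601 = 4.04 eV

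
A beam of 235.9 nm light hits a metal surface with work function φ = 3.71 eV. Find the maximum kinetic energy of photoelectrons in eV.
1.5458 eV

Using Einstein's photoelectric equation: KE_max = hf - φ = hc/λ - φ

First, calculate the photon energy:
E_photon = hc/λ = (6.626×10⁻³⁴ J·s)(3×10⁸ m/s) / (235.9×10⁻⁹ m)
E_photon = 5.2558 eV

Then, the maximum kinetic energy:
KE_max = E_photon - φ = 5.2558 eV - 3.71 eV = 1.5458 eV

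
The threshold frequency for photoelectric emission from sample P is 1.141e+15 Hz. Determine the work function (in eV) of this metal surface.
4.72 eV

At the threshold frequency, photon energy equals work function:
φ = hf₀

Calculating:
φ = (6.626×10⁻³⁴ J·s)(1.141e+15 Hz)
φ = 4.72 eV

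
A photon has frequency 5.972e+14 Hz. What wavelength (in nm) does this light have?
502.00 nm

Using the wave equation: c = fλ

Solving for wavelength:
λ = c/f = (3×10⁸ m/s) / (5.972e+14 Hz)
λ = 502.00 nm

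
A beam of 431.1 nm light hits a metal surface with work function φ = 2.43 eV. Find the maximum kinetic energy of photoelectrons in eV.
0.4460 eV

Using Einstein's photoelectric equation: KE_max = hf - φ = hc/λ - φ

First, calculate the photon energy:
E_photon = hc/λ = (6.626×10⁻³⁴ J·s)(3×10⁸ m/s) / (431.1×10⁻⁹ m)
E_photon = 2.8760 eV

Then, the maximum kinetic energy:
KE_max = E_photon - φ = 2.8760 eV - 2.43 eV = 0.4460 eV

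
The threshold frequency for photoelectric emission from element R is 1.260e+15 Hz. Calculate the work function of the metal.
5.21 eV

At the threshold frequency, photon energy equals work function:
φ = hf₀

Calculating:
φ = (6.626×10⁻³⁴ J·s)(1.260e+15 Hz)
φ = 5.21 eV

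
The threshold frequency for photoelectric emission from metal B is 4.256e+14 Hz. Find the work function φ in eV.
1.76 eV

At the threshold frequency, photon energy equals work function:
φ = hf₀

Calculating:
φ = (6.626×10⁻³⁴ J·s)(4.256e+14 Hz)
φ = 1.76 eV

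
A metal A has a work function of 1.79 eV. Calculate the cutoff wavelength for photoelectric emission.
692.65 nm

The threshold wavelength is when the photon energy equals the work function:
hc/λ₀ = φ

Solving for λ₀:
λ₀ = hc/φ = (6.626×10⁻³⁴ J·s)(3×10⁸ m/s) / (1.79 eV × 1.602×10⁻¹⁹ J/eV)
λ₀ = 692.65 nm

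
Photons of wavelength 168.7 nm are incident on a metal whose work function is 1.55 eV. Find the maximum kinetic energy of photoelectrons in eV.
5.7994 eV

Using Einstein's photoelectric equation: KE_max = hf - φ = hc/λ - φ

First, calculate the photon energy:
E_photon = hc/λ = (6.626×10⁻³⁴ J·s)(3×10⁸ m/s) / (168.7×10⁻⁹ m)
E_photon = 7.3494 eV

Then, the maximum kinetic energy:
KE_max = E_photon - φ = 7.3494 eV - 1.55 eV = 5.7994 eV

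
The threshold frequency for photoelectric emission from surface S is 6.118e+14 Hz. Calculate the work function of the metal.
2.53 eV

At the threshold frequency, photon energy equals work function:
φ = hf₀

Calculating:
φ = (6.626×10⁻³⁴ J·s)(6.118e+14 Hz)
φ = 2.53 eV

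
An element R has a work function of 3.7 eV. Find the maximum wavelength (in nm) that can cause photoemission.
335.09 nm

The threshold wavelength is when the photon energy equals the work function:
hc/λ₀ = φ

Solving for λ₀:
λ₀ = hc/φ = (6.626×10⁻³⁴ J·s)(3×10⁸ m/s) / (3.7 eV × 1.602×10⁻¹⁹ J/eV)
λ₀ = 335.09 nm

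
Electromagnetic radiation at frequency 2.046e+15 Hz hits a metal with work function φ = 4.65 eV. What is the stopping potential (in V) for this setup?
3.8116 V

The stopping potential V_s satisfies: eV_s = KE_max

First, find KE_max using Einstein's equation:
E_photon = hf = (6.626×10⁻³⁴ J·s)(2.046e+15 Hz) = 8.4616 eV
KE_max = E_photon - φ = 8.4616 - 4.65 = 3.8116 eV

Since eV_s = KE_max:
V_s = KE_max/e = 3.8116 V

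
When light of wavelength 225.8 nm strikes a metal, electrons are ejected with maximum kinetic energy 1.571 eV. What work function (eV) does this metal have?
3.92 eV

From Einstein's photoelectric equation: KE_max = hf - φ = hc/λ - φ

Rearranging for φ:
φ = hc/λ - KE_max

Calculate photon energy:
E_photon = hc/λ = 5.4909 eV

Therefore:
φ = 5.4909 - 1.571 = 3.92 eV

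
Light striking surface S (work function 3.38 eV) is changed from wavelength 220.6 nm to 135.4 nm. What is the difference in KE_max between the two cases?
3.5366 eV

Using Einstein's equation: KE_max = hc/λ - φ

For λ₁ = 220.6 nm:
KE₁ = hc/λ₁ - φ = 5.6203 - 3.38 = 2.2403 eV

For λ₂ = 135.4 nm:
KE₂ = hc/λ₂ - φ = 9.1569 - 3.38 = 5.7769 eV

Change in KE:
ΔKE = KE₂ - KE₁ = 5.7769 - 2.2403 = 3.5366 eV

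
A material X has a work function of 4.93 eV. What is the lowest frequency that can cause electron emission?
1.1921e+15 Hz

The threshold frequency is when the photon energy equals the work function:
hf₀ = φ

Solving for f₀:
f₀ = φ/h = (4.93 eV × 1.602×10⁻¹⁹ J/eV) / (6.626×10⁻³⁴ J·s)
f₀ = 1.1921e+15 Hz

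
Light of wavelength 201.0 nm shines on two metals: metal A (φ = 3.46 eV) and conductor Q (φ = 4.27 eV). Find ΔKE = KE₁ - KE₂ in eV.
0.8100 eV

Using KE_max = hc/λ - φ for each metal:

Photon energy: E = hc/λ = 6.1684 eV

For metal A (φ₁ = 3.46 eV):
KE₁ = E - φ₁ = 6.1684 - 3.46 = 2.7084 eV

For conductor Q (φ₂ = 4.27 eV):
KE₂ = E - φ₂ = 6.1684 - 4.27 = 1.8984 eV

Difference:
ΔKE = KE₁ - KE₂ = 2.7084 - 1.8984 = 0.8100 eV

Note: The difference equals the difference in work functions: 4.27 - 3.46 = 0.81 eV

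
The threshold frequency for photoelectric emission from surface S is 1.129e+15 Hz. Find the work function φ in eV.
4.67 eV

At the threshold frequency, photon energy equals work function:
φ = hf₀

Calculating:
φ = (6.626×10⁻³⁴ J·s)(1.129e+15 Hz)
φ = 4.67 eV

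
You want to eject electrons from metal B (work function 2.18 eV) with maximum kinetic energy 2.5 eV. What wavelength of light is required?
264.92 nm

From Einstein's equation: KE_max = hc/λ - φ

Rearranging for λ:
hc/λ = KE_max + φ
λ = hc/(KE_max + φ)

Required photon energy:
E_photon = KE_max + φ = 2.5 + 2.18 = 4.68 eV

Required wavelength:
λ = hc/E_photon = (6.626×10⁻³⁴)(3×10⁸) / (4.68 × 1.602×10⁻¹⁹)
λ = 264.92 nm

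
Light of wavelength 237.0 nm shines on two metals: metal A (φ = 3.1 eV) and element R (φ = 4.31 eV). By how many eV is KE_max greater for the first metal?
1.2100 eV

Using KE_max = hc/λ - φ for each metal:

Photon energy: E = hc/λ = 5.2314 eV

For metal A (φ₁ = 3.1 eV):
KE₁ = E - φ₁ = 5.2314 - 3.1 = 2.1314 eV

For element R (φ₂ = 4.31 eV):
KE₂ = E - φ₂ = 5.2314 - 4.31 = 0.9214 eV

Difference:
ΔKE = KE₁ - KE₂ = 2.1314 - 0.9214 = 1.2100 eV

Note: The difference equals the difference in work functions: 4.31 - 3.1 = 1.21 eV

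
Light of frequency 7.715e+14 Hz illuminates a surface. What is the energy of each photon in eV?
3.1907 eV

Using E = hf:

E = hf = (6.626×10⁻³⁴ J·s)(7.715e+14 Hz)
E = 3.1907 eV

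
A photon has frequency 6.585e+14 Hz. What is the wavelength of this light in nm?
455.27 nm

Using the wave equation: c = fλ

Solving for wavelength:
λ = c/f = (3×10⁸ m/s) / (6.585e+14 Hz)
λ = 455.27 nm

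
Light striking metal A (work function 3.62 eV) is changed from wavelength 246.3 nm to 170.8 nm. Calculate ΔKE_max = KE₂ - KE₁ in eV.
2.2252 eV

Using Einstein's equation: KE_max = hc/λ - φ

For λ₁ = 246.3 nm:
KE₁ = hc/λ₁ - φ = 5.0339 - 3.62 = 1.4139 eV

For λ₂ = 170.8 nm:
KE₂ = hc/λ₂ - φ = 7.2590 - 3.62 = 3.6390 eV

Change in KE:
ΔKE = KE₂ - KE₁ = 3.6390 - 1.4139 = 2.2252 eV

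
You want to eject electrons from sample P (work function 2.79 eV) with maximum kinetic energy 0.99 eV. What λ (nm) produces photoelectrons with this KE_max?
328.00 nm

From Einstein's equation: KE_max = hc/λ - φ

Rearranging for λ:
hc/λ = KE_max + φ
λ = hc/(KE_max + φ)

Required photon energy:
E_photon = KE_max + φ = 0.99 + 2.79 = 3.78 eV

Required wavelength:
λ = hc/E_photon = (6.626×10⁻³⁴)(3×10⁸) / (3.78 × 1.602×10⁻¹⁹)
λ = 328.00 nm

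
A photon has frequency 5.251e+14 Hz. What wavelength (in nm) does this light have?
570.92 nm

Using the wave equation: c = fλ

Solving for wavelength:
λ = c/f = (3×10⁸ m/s) / (5.251e+14 Hz)
λ = 570.92 nm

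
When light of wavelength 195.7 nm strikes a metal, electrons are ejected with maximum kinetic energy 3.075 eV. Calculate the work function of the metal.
3.26 eV

From Einstein's photoelectric equation: KE_max = hf - φ = hc/λ - φ

Rearranging for φ:
φ = hc/λ - KE_max

Calculate photon energy:
E_photon = hc/λ = 6.3354 eV

Therefore:
φ = 6.3354 - 3.075 = 3.26 eV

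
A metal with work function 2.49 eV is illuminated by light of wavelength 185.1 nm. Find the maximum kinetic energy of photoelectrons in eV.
4.2082 eV

Using Einstein's photoelectric equation: KE_max = hf - φ = hc/λ - φ

First, calculate the photon energy:
E_photon = hc/λ = (6.626×10⁻³⁴ J·s)(3×10⁸ m/s) / (185.1×10⁻⁹ m)
E_photon = 6.6982 eV

Then, the maximum kinetic energy:
KE_max = E_photon - φ = 6.6982 eV - 2.49 eV = 4.2082 eV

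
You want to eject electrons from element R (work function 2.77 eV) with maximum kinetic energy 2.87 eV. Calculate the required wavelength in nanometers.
219.83 nm

From Einstein's equation: KE_max = hc/λ - φ

Rearranging for λ:
hc/λ = KE_max + φ
λ = hc/(KE_max + φ)

Required photon energy:
E_photon = KE_max + φ = 2.87 + 2.77 = 5.64 eV

Required wavelength:
λ = hc/E_photon = (6.626×10⁻³⁴)(3×10⁸) / (5.64 × 1.602×10⁻¹⁹)
λ = 219.83 nm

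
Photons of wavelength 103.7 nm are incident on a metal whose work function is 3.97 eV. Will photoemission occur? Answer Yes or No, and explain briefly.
Yes

For photoemission, the photon energy must exceed the work function.

Photon energy: E = hc/λ = 11.9560 eV
Work function: φ = 3.97 eV

Since E_photon (11.9560 eV) > φ (3.97 eV), photoemission WILL occur.
The threshold wavelength is λ₀ = hc/φ = 312.3 nm.
Since 103.7 nm < 312.3 nm, the light has sufficient energy.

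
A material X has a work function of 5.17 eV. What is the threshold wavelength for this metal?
239.81 nm

The threshold wavelength is when the photon energy equals the work function:
hc/λ₀ = φ

Solving for λ₀:
λ₀ = hc/φ = (6.626×10⁻³⁴ J·s)(3×10⁸ m/s) / (5.17 eV × 1.602×10⁻¹⁹ J/eV)
λ₀ = 239.81 nm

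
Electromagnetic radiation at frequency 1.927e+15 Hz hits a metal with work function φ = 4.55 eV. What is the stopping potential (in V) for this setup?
3.4194 V

The stopping potential V_s satisfies: eV_s = KE_max

First, find KE_max using Einstein's equation:
E_photon = hf = (6.626×10⁻³⁴ J·s)(1.927e+15 Hz) = 7.9694 eV
KE_max = E_photon - φ = 7.9694 - 4.55 = 3.4194 eV

Since eV_s = KE_max:
V_s = KE_max/e = 3.4194 V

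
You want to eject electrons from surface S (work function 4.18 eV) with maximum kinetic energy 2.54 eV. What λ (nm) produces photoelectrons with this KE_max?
184.50 nm

From Einstein's equation: KE_max = hc/λ - φ

Rearranging for λ:
hc/λ = KE_max + φ
λ = hc/(KE_max + φ)

Required photon energy:
E_photon = KE_max + φ = 2.54 + 4.18 = 6.72 eV

Required wavelength:
λ = hc/E_photon = (6.626×10⁻³⁴)(3×10⁸) / (6.72 × 1.602×10⁻¹⁹)
λ = 184.50 nm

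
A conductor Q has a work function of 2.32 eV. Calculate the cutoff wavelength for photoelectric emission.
534.41 nm

The threshold wavelength is when the photon energy equals the work function:
hc/λ₀ = φ

Solving for λ₀:
λ₀ = hc/φ = (6.626×10⁻³⁴ J·s)(3×10⁸ m/s) / (2.32 eV × 1.602×10⁻¹⁹ J/eV)
λ₀ = 534.41 nm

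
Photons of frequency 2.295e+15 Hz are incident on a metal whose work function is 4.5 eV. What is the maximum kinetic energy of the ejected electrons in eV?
4.9914 eV

Using Einstein's photoelectric equation: KE_max = hf - φ

First, calculate the photon energy:
E_photon = hf = (6.626×10⁻³⁴ J·s)(2.295e+15 Hz)
E_photon = 9.4914 eV

Then, the maximum kinetic energy:
KE_max = E_photon - φ = 9.4914 eV - 4.5 eV = 4.9914 eV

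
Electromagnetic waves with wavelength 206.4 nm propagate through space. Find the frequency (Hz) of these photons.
1.4525e+15 Hz

Using the wave equation: c = fλ

Solving for frequency:
f = c/λ = (3×10⁸ m/s) / (206.4×10⁻⁹ m)
f = 1.4525e+15 Hz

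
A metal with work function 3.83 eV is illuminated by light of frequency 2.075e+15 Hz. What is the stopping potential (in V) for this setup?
4.7515 V

The stopping potential V_s satisfies: eV_s = KE_max

First, find KE_max using Einstein's equation:
E_photon = hf = (6.626×10⁻³⁴ J·s)(2.075e+15 Hz) = 8.5815 eV
KE_max = E_photon - φ = 8.5815 - 3.83 = 4.7515 eV

Since eV_s = KE_max:
V_s = KE_max/e = 4.7515 V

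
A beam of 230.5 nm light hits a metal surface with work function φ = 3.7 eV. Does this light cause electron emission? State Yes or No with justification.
Yes

For photoemission, the photon energy must exceed the work function.

Photon energy: E = hc/λ = 5.3789 eV
Work function: φ = 3.7 eV

Since E_photon (5.3789 eV) > φ (3.7 eV), photoemission WILL occur.
The threshold wavelength is λ₀ = hc/φ = 335.1 nm.
Since 230.5 nm < 335.1 nm, the light has sufficient energy.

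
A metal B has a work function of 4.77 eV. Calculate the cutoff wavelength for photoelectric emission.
259.92 nm

The threshold wavelength is when the photon energy equals the work function:
hc/λ₀ = φ

Solving for λ₀:
λ₀ = hc/φ = (6.626×10⁻³⁴ J·s)(3×10⁸ m/s) / (4.77 eV × 1.602×10⁻¹⁹ J/eV)
λ₀ = 259.92 nm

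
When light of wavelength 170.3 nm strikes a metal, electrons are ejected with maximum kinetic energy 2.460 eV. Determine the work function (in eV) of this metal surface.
4.82 eV

From Einstein's photoelectric equation: KE_max = hf - φ = hc/λ - φ

Rearranging for φ:
φ = hc/λ - KE_max

Calculate photon energy:
E_photon = hc/λ = 7.2803 eV

Therefore:
φ = 7.2803 - 2.460 = 4.82 eV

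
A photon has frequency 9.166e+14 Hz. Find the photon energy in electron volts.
3.7908 eV

Using E = hf:

E = hf = (6.626×10⁻³⁴ J·s)(9.166e+14 Hz)
E = 3.7908 eV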